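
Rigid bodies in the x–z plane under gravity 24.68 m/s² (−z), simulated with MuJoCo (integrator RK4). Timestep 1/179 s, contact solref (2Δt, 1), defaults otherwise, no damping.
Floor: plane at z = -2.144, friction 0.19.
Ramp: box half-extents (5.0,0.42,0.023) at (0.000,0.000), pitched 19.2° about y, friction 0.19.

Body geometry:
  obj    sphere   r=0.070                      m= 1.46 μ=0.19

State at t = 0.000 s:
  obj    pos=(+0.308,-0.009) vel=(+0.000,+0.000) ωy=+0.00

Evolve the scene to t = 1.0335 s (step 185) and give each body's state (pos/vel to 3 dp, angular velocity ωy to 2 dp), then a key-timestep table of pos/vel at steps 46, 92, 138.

State at t = 1.0335 s:
  obj    pos=(+3.232,-1.027) vel=(+5.659,-1.971) ωy=+85.58

Key-timestep trajectory:
   step    t(s)  obj.x    obj.z    obj.vx   obj.vz 
     46  0.2570   +0.489  -0.072  +1.407  -0.490
     92  0.5140   +1.031  -0.261  +2.814  -0.980
    138  0.7709   +1.935  -0.575  +4.221  -1.470


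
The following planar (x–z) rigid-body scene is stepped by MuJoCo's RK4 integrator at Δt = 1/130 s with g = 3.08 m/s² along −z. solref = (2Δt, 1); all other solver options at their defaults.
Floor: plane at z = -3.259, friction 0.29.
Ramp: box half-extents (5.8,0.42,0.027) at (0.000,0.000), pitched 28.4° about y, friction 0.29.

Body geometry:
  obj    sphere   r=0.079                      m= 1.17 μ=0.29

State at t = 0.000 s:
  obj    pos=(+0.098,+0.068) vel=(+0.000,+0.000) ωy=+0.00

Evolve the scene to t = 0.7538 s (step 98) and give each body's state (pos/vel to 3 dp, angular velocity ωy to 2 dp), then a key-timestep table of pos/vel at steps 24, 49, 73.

State at t = 0.7538 s:
  obj    pos=(+0.359,-0.074) vel=(+0.694,-0.375) ωy=+9.98

Key-timestep trajectory:
   step    t(s)  obj.x    obj.z    obj.vx   obj.vz 
     24  0.1846   +0.114  +0.059  +0.170  -0.092
     49  0.3769   +0.163  +0.032  +0.347  -0.188
     73  0.5615   +0.243  -0.011  +0.517  -0.280


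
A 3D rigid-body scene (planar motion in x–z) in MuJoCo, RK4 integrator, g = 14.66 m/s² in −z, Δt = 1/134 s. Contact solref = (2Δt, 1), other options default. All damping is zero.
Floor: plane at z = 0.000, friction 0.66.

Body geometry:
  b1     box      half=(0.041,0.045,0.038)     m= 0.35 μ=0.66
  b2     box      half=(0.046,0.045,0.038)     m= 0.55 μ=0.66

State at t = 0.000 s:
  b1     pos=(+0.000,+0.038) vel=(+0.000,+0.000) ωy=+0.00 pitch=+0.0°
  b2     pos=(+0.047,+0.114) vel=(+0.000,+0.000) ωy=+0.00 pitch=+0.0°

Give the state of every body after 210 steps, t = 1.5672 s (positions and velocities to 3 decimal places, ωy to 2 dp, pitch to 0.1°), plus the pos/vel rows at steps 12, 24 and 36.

State at t = 1.5672 s:
  b1     pos=(+0.000,+0.038) vel=(+0.000,+0.000) ωy=+0.00 pitch=+0.0°
  b2     pos=(+0.093,+0.046) vel=(+0.000,+0.000) ωy=+0.00 pitch=+90.0°

Key-timestep trajectory:
   step    t(s)  b1.x    b1.z    b1.vx   b1.vz   b2.x    b2.z    b2.vx   b2.vz 
     12  0.0896   +0.000  +0.038  -0.001  +0.001   +0.053  +0.112  +0.139  -0.040
     24  0.1791   +0.000  +0.038  -0.001  +0.001   +0.075  +0.095  +0.324  -0.501
     36  0.2687   +0.000  +0.038  +0.000  +0.000   +0.094  +0.042  -0.039  +0.138


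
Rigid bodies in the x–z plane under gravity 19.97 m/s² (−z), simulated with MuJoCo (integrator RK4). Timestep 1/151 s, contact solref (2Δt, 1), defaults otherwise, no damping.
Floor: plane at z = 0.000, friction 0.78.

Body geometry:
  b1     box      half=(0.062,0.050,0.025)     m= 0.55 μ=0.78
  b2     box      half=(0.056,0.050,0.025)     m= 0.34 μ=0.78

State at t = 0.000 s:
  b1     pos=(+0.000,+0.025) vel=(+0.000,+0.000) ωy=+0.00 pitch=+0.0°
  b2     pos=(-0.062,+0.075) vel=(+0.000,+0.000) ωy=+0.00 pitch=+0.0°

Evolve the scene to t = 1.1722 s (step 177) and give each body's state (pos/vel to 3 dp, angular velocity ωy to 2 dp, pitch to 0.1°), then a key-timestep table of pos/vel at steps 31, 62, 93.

State at t = 1.1722 s:
  b1     pos=(+0.000,+0.025) vel=(+0.000,+0.000) ωy=+0.00 pitch=+0.0°
  b2     pos=(-0.198,+0.025) vel=(+0.000,+0.000) ωy=+0.00 pitch=+180.0°

Key-timestep trajectory:
   step    t(s)  b1.x    b1.z    b1.vx   b1.vz   b2.x    b2.z    b2.vx   b2.vz 
     31  0.2053   +0.000  +0.025  +0.000  +0.000   -0.064  +0.075  -0.036  -0.003
     62  0.4106   +0.000  +0.025  +0.000  +0.000   -0.105  +0.059  -0.437  -0.084
     93  0.6159   +0.000  +0.025  +0.000  +0.000   -0.157  +0.059  -0.315  -0.087


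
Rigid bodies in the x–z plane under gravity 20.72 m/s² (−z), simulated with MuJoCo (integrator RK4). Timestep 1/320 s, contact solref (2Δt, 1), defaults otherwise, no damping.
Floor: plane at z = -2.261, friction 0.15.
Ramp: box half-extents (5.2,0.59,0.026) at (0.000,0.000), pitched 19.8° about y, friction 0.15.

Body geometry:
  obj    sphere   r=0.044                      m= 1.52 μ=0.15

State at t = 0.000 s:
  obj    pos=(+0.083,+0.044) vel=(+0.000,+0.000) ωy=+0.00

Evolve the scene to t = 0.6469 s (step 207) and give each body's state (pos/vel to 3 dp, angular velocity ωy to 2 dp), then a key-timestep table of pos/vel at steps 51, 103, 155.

State at t = 0.6469 s:
  obj    pos=(+1.070,-0.311) vel=(+3.051,-1.099) ωy=+73.69

Key-timestep trajectory:
   step    t(s)  obj.x    obj.z    obj.vx   obj.vz 
     51  0.1594   +0.143  +0.023  +0.752  -0.271
    103  0.3219   +0.328  -0.044  +1.518  -0.547
    155  0.4844   +0.637  -0.155  +2.285  -0.823


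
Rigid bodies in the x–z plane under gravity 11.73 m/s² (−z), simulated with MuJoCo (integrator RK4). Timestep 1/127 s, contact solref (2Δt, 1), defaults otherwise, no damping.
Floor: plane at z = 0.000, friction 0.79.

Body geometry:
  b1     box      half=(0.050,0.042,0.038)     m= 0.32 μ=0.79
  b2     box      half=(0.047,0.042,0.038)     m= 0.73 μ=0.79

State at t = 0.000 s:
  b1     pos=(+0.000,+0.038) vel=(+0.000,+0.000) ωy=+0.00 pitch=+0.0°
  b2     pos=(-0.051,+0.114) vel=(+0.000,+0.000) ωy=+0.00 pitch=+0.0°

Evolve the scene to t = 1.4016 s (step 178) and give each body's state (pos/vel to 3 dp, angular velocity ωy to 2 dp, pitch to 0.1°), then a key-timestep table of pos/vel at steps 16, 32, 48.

State at t = 1.4016 s:
  b1     pos=(+0.000,+0.038) vel=(+0.000,+0.000) ωy=+0.00 pitch=+0.0°
  b2     pos=(-0.099,+0.047) vel=(+0.000,+0.000) ωy=+0.00 pitch=-90.0°

Key-timestep trajectory:
   step    t(s)  b1.x    b1.z    b1.vx   b1.vz   b2.x    b2.z    b2.vx   b2.vz 
     16  0.1260   +0.000  +0.038  +0.000  +0.000   -0.054  +0.113  -0.044  -0.004
     32  0.2520   +0.000  +0.038  +0.002  +0.000   -0.067  +0.110  -0.205  -0.099
     48  0.3780   +0.000  +0.038  +0.000  +0.000   -0.101  +0.043  -0.111  -0.420


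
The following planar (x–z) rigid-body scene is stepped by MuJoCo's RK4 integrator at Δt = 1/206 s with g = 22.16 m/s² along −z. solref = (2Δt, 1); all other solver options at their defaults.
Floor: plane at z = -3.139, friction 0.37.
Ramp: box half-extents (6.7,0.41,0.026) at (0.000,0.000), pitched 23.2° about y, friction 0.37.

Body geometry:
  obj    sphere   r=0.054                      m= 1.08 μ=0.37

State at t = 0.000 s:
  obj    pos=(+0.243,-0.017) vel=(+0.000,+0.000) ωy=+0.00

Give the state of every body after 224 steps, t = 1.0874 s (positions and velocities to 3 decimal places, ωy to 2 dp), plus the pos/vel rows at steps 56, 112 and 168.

State at t = 1.0874 s:
  obj    pos=(+3.631,-1.469) vel=(+6.232,-2.671) ωy=+125.55

Key-timestep trajectory:
   step    t(s)  obj.x    obj.z    obj.vx   obj.vz 
     56  0.2718   +0.455  -0.108  +1.558  -0.668
    112  0.5437   +1.090  -0.380  +3.116  -1.336
    168  0.8155   +2.149  -0.834  +4.674  -2.003


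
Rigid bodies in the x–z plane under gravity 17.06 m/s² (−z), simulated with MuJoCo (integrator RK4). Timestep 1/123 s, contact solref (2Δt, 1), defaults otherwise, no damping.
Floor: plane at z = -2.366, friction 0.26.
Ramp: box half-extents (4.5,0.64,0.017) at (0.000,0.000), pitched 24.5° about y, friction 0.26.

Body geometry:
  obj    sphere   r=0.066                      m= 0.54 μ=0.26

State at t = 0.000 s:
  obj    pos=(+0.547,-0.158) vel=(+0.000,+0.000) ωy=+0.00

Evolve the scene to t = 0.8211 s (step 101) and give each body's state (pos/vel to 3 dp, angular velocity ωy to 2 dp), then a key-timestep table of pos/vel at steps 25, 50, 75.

State at t = 0.8211 s:
  obj    pos=(+2.097,-0.865) vel=(+3.776,-1.721) ωy=+62.85

Key-timestep trajectory:
   step    t(s)  obj.x    obj.z    obj.vx   obj.vz 
     25  0.2033   +0.642  -0.201  +0.935  -0.426
     50  0.4065   +0.927  -0.331  +1.869  -0.852
     75  0.6098   +1.402  -0.548  +2.804  -1.278


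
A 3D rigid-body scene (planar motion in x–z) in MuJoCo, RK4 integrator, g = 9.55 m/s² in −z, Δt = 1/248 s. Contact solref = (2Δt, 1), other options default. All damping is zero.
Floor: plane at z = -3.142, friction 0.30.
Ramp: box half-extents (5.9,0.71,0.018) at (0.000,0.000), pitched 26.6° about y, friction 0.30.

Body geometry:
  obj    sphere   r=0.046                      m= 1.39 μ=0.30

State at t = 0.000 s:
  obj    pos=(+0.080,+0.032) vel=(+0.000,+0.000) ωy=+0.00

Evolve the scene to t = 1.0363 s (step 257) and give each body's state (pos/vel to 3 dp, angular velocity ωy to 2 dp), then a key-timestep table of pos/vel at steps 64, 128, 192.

State at t = 1.0363 s:
  obj    pos=(+1.546,-0.703) vel=(+2.830,-1.417) ωy=+68.80

Key-timestep trajectory:
   step    t(s)  obj.x    obj.z    obj.vx   obj.vz 
     64  0.2581   +0.171  -0.014  +0.705  -0.353
    128  0.5161   +0.444  -0.151  +1.410  -0.706
    192  0.7742   +0.898  -0.378  +2.114  -1.059


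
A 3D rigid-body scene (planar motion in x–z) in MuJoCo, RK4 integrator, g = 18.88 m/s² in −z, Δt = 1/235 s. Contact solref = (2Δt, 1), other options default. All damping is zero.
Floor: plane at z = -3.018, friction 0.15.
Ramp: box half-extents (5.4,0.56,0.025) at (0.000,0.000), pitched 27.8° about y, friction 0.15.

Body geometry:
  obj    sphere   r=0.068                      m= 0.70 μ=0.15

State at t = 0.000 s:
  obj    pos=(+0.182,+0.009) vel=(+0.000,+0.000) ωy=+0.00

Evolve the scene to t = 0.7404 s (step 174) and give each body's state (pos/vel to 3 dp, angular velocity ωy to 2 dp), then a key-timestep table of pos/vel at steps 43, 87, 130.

State at t = 0.7404 s:
  obj    pos=(+1.711,-0.797) vel=(+4.131,-2.168) ωy=+68.16

Key-timestep trajectory:
   step    t(s)  obj.x    obj.z    obj.vx   obj.vz 
     43  0.1830   +0.276  -0.040  +1.023  -0.533
     87  0.3702   +0.564  -0.193  +2.066  -1.083
    130  0.5532   +1.035  -0.441  +3.085  -1.623


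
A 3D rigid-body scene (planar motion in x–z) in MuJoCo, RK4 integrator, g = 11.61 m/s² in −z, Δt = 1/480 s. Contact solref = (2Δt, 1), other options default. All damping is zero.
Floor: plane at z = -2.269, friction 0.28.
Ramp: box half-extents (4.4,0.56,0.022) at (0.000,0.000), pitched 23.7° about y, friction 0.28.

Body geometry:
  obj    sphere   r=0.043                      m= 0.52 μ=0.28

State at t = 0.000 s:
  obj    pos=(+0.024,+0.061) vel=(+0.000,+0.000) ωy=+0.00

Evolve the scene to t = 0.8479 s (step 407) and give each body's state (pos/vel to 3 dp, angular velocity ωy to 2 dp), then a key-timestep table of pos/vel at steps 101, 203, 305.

State at t = 0.8479 s:
  obj    pos=(+1.121,-0.421) vel=(+2.588,-1.136) ωy=+65.72

Key-timestep trajectory:
   step    t(s)  obj.x    obj.z    obj.vx   obj.vz 
    101  0.2104   +0.091  +0.031  +0.642  -0.282
    203  0.4229   +0.297  -0.059  +1.291  -0.567
    305  0.6354   +0.640  -0.210  +1.939  -0.851


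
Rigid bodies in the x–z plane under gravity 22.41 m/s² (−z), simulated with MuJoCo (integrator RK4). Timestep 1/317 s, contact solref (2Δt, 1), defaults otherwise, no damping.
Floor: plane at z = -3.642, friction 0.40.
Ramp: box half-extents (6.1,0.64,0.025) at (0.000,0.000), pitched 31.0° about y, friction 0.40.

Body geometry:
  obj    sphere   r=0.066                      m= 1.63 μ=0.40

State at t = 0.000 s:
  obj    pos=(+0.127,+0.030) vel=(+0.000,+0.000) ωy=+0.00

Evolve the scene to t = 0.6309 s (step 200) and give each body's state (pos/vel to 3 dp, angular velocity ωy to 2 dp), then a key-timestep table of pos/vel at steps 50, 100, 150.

State at t = 0.6309 s:
  obj    pos=(+1.534,-0.815) vel=(+4.459,-2.679) ωy=+78.80

Key-timestep trajectory:
   step    t(s)  obj.x    obj.z    obj.vx   obj.vz 
     50  0.1577   +0.215  -0.023  +1.115  -0.670
    100  0.3155   +0.479  -0.181  +2.229  -1.340
    150  0.4732   +0.918  -0.446  +3.344  -2.009


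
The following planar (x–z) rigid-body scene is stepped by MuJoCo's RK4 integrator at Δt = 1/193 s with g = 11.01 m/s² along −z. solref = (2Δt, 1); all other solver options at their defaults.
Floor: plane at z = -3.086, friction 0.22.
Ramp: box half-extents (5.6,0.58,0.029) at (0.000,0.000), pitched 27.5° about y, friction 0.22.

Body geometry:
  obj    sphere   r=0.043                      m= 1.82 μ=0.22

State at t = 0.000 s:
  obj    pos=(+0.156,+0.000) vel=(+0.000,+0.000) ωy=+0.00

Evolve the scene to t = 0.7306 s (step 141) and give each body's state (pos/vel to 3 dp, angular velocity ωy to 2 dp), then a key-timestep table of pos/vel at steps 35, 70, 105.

State at t = 0.7306 s:
  obj    pos=(+1.016,-0.448) vel=(+2.353,-1.225) ωy=+61.67

Key-timestep trajectory:
   step    t(s)  obj.x    obj.z    obj.vx   obj.vz 
     35  0.1813   +0.209  -0.028  +0.584  -0.304
     70  0.3627   +0.368  -0.110  +1.169  -0.608
    105  0.5440   +0.633  -0.248  +1.753  -0.912


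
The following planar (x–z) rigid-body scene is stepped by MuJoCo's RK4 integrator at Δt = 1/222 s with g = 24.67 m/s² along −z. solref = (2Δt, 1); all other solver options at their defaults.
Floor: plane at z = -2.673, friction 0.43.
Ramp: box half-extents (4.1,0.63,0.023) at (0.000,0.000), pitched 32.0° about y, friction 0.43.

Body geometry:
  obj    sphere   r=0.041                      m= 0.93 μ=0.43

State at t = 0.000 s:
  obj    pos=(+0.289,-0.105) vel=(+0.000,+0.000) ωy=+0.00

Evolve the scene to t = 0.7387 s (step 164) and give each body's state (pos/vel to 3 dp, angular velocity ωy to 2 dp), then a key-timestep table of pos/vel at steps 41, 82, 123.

State at t = 0.7387 s:
  obj    pos=(+2.450,-1.455) vel=(+5.850,-3.655) ωy=+168.23

Key-timestep trajectory:
   step    t(s)  obj.x    obj.z    obj.vx   obj.vz 
     41  0.1847   +0.424  -0.190  +1.463  -0.914
     82  0.3694   +0.829  -0.443  +2.925  -1.828
    123  0.5541   +1.505  -0.865  +4.387  -2.742


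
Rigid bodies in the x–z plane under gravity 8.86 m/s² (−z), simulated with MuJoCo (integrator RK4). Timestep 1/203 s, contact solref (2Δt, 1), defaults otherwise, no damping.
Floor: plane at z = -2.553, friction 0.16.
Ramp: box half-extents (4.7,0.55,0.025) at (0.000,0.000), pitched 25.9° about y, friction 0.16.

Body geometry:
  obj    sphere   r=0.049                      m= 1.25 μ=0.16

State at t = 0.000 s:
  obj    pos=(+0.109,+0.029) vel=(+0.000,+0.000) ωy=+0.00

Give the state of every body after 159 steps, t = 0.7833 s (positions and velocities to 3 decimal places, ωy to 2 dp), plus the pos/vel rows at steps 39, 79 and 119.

State at t = 0.7833 s:
  obj    pos=(+0.872,-0.341) vel=(+1.948,-0.946) ωy=+44.17

Key-timestep trajectory:
   step    t(s)  obj.x    obj.z    obj.vx   obj.vz 
     39  0.1921   +0.155  +0.007  +0.478  -0.232
     79  0.3892   +0.298  -0.062  +0.968  -0.470
    119  0.5862   +0.537  -0.178  +1.458  -0.708


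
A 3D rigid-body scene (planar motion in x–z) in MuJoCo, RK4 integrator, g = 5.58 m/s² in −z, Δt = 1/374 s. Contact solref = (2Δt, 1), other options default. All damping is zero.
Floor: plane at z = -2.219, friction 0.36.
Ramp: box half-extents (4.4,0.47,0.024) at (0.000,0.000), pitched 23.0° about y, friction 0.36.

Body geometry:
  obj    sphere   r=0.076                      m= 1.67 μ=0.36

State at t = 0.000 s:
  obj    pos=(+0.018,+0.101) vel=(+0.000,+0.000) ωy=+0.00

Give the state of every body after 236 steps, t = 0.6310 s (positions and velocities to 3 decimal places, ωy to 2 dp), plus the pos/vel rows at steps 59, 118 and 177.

State at t = 0.6310 s:
  obj    pos=(+0.303,-0.020) vel=(+0.905,-0.384) ωy=+12.93

Key-timestep trajectory:
   step    t(s)  obj.x    obj.z    obj.vx   obj.vz 
     59  0.1578   +0.036  +0.093  +0.226  -0.096
    118  0.3155   +0.089  +0.071  +0.452  -0.192
    177  0.4733   +0.179  +0.033  +0.678  -0.288


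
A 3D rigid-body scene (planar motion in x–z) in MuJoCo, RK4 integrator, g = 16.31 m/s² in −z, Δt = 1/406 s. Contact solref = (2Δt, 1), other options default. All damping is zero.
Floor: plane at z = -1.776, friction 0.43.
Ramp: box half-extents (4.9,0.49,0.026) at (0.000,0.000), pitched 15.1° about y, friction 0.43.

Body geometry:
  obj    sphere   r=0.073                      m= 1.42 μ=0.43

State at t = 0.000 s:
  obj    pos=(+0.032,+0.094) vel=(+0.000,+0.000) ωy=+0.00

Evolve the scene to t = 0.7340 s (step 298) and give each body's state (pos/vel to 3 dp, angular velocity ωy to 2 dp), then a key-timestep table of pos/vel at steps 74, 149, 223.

State at t = 0.7340 s:
  obj    pos=(+0.821,-0.119) vel=(+2.151,-0.580) ωy=+30.51

Key-timestep trajectory:
   step    t(s)  obj.x    obj.z    obj.vx   obj.vz 
     74  0.1823   +0.081  +0.081  +0.534  -0.144
    149  0.3670   +0.229  +0.041  +1.075  -0.290
    223  0.5493   +0.474  -0.025  +1.609  -0.434


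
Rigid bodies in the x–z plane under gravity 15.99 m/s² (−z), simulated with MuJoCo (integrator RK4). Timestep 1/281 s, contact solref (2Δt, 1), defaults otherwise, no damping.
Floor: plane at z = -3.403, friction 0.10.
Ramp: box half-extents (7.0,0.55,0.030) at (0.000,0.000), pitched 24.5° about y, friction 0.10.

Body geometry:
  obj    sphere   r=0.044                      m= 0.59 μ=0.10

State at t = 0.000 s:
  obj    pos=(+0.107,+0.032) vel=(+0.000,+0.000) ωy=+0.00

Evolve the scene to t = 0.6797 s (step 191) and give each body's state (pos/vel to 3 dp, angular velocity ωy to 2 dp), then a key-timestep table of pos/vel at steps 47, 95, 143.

State at t = 0.6797 s:
  obj    pos=(+1.196,-0.464) vel=(+3.205,-1.451) ωy=+56.17

Key-timestep trajectory:
   step    t(s)  obj.x    obj.z    obj.vx   obj.vz 
     47  0.1673   +0.173  +0.002  +0.793  -0.346
     95  0.3381   +0.377  -0.090  +1.591  -0.732
    143  0.5089   +0.717  -0.246  +2.395  -1.100


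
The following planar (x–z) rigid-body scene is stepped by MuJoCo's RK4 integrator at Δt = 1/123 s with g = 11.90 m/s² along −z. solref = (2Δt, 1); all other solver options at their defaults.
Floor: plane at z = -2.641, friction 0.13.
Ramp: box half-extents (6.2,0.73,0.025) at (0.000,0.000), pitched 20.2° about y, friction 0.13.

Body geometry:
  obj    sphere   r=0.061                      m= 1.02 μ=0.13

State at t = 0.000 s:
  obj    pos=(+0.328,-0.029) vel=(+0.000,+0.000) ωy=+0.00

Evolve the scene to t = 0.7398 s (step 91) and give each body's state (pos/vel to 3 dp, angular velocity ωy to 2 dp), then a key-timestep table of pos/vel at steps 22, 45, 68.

State at t = 0.7398 s:
  obj    pos=(+1.082,-0.307) vel=(+2.038,-0.750) ωy=+35.57

Key-timestep trajectory:
   step    t(s)  obj.x    obj.z    obj.vx   obj.vz 
     22  0.1789   +0.372  -0.045  +0.493  -0.181
     45  0.3659   +0.513  -0.097  +1.008  -0.371
     68  0.5528   +0.749  -0.184  +1.523  -0.560


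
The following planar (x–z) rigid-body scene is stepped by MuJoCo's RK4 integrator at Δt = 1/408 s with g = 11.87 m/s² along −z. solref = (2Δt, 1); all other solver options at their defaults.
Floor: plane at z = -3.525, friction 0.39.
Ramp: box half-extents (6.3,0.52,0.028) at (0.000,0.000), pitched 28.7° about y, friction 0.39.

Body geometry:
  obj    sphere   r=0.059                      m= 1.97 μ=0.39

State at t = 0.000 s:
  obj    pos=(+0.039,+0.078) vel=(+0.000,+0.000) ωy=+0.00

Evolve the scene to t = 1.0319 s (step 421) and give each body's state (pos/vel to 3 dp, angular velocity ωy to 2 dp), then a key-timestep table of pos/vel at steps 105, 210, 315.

State at t = 1.0319 s:
  obj    pos=(+1.940,-0.963) vel=(+3.685,-2.018) ωy=+71.20

Key-timestep trajectory:
   step    t(s)  obj.x    obj.z    obj.vx   obj.vz 
    105  0.2574   +0.157  +0.013  +0.919  -0.503
    210  0.5147   +0.512  -0.181  +1.838  -1.006
    315  0.7721   +1.103  -0.505  +2.757  -1.510


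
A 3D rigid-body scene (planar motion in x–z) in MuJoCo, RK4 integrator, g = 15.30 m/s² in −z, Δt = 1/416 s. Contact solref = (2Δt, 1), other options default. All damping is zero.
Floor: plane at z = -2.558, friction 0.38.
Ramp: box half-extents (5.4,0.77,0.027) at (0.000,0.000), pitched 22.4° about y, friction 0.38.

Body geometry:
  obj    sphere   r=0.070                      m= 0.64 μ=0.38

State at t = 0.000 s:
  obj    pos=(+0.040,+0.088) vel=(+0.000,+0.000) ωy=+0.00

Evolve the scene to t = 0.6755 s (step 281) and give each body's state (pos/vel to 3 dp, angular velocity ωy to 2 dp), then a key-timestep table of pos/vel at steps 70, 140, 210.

State at t = 0.6755 s:
  obj    pos=(+0.919,-0.274) vel=(+2.601,-1.072) ωy=+40.18

Key-timestep trajectory:
   step    t(s)  obj.x    obj.z    obj.vx   obj.vz 
     70  0.1683   +0.095  +0.066  +0.648  -0.267
    140  0.3365   +0.258  -0.002  +1.296  -0.534
    210  0.5048   +0.531  -0.114  +1.944  -0.801


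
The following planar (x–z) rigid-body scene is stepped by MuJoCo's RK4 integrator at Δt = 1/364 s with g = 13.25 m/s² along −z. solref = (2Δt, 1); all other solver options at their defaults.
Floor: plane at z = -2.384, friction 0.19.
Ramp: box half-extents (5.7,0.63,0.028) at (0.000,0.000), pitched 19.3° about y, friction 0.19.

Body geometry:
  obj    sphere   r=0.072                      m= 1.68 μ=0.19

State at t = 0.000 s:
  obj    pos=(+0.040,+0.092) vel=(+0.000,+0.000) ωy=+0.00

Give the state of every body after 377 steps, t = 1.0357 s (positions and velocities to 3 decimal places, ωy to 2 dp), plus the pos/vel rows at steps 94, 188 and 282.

State at t = 1.0357 s:
  obj    pos=(+1.624,-0.463) vel=(+3.058,-1.071) ωy=+44.99

Key-timestep trajectory:
   step    t(s)  obj.x    obj.z    obj.vx   obj.vz 
     94  0.2582   +0.138  +0.057  +0.763  -0.267
    188  0.5165   +0.434  -0.046  +1.525  -0.534
    282  0.7747   +0.926  -0.218  +2.287  -0.801


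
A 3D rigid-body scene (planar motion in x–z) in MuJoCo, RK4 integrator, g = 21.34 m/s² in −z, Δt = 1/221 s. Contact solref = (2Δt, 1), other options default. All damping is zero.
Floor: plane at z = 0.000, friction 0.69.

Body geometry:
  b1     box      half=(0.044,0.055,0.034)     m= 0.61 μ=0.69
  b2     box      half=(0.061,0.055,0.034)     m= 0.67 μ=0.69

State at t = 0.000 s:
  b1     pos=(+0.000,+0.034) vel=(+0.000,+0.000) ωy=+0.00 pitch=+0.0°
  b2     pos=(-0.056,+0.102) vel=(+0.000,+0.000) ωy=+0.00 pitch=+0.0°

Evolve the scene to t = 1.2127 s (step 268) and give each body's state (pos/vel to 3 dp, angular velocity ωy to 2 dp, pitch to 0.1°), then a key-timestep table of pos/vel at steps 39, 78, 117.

State at t = 1.2127 s:
  b1     pos=(+0.000,+0.034) vel=(+0.000,+0.000) ωy=+0.00 pitch=+0.0°
  b2     pos=(-0.115,+0.061) vel=(+0.000,+0.000) ωy=+0.00 pitch=-90.0°

Key-timestep trajectory:
   step    t(s)  b1.x    b1.z    b1.vx   b1.vz   b2.x    b2.z    b2.vx   b2.vz 
     39  0.1765   +0.000  +0.034  +0.000  +0.000   -0.105  +0.066  -0.599  -0.195
     78  0.3529   +0.000  +0.034  +0.000  +0.000   -0.138  +0.069  +0.076  -0.012
    117  0.5294   +0.000  +0.034  +0.000  +0.000   -0.110  +0.064  -0.164  -0.073


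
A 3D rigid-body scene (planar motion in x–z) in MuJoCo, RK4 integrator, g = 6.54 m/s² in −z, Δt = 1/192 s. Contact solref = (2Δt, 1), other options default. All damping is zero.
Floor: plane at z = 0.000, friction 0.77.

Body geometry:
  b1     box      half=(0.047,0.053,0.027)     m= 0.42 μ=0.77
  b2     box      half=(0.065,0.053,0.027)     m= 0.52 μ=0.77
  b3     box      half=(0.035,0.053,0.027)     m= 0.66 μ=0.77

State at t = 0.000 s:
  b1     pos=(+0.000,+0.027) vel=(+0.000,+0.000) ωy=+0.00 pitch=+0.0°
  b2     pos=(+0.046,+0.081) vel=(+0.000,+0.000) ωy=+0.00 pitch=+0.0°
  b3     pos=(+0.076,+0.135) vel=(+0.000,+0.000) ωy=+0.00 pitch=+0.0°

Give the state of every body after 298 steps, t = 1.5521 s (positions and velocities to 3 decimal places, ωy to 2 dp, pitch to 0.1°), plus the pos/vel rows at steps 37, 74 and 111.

State at t = 1.5521 s:
  b1     pos=(+0.000,+0.027) vel=(+0.000,+0.000) ωy=+0.00 pitch=+0.0°
  b2     pos=(+0.171,+0.064) vel=(+0.000,+0.000) ωy=+0.01 pitch=+137.1°
  b3     pos=(+0.235,+0.027) vel=(+0.000,+0.000) ωy=+0.00 pitch=+180.0°

Key-timestep trajectory:
   step    t(s)  b1.x    b1.z    b1.vx   b1.vz   b2.x    b2.z    b2.vx   b2.vz   b3.x    b3.z    b3.vx   b3.vz 
     37  0.1927   +0.000  +0.027  -0.001  +0.000   +0.057  +0.079  +0.129  -0.050   +0.107  +0.116  +0.324  -0.308
     74  0.3854   +0.000  +0.027  +0.000  +0.000   +0.114  +0.066  +0.336  +0.139   +0.183  +0.041  +0.260  +0.134
    111  0.5781   +0.000  +0.027  +0.000  +0.000   +0.170  +0.069  +0.237  -0.180   +0.232  +0.030  +0.282  -0.292


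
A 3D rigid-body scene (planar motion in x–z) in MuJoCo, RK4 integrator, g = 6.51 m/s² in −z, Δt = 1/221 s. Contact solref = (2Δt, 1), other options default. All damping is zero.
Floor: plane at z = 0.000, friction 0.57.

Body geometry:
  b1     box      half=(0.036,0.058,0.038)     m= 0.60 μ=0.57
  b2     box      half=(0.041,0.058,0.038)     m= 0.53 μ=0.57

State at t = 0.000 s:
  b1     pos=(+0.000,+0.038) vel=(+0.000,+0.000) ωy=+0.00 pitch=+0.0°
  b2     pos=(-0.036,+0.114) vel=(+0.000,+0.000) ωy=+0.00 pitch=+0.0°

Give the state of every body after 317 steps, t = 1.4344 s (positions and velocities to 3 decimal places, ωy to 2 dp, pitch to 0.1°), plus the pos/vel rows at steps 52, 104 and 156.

State at t = 1.4344 s:
  b1     pos=(+0.000,+0.038) vel=(+0.000,+0.000) ωy=+0.00 pitch=+0.0°
  b2     pos=(-0.083,+0.041) vel=(+0.000,+0.000) ωy=+0.00 pitch=-90.0°

Key-timestep trajectory:
   step    t(s)  b1.x    b1.z    b1.vx   b1.vz   b2.x    b2.z    b2.vx   b2.vz 
     52  0.2353   +0.000  +0.038  +0.000  +0.000   -0.036  +0.114  -0.005  +0.000
    104  0.4706   +0.000  +0.038  +0.000  +0.000   -0.041  +0.114  -0.050  -0.007
    156  0.7059   +0.000  +0.038  +0.000  +0.000   -0.075  +0.082  -0.221  -0.546


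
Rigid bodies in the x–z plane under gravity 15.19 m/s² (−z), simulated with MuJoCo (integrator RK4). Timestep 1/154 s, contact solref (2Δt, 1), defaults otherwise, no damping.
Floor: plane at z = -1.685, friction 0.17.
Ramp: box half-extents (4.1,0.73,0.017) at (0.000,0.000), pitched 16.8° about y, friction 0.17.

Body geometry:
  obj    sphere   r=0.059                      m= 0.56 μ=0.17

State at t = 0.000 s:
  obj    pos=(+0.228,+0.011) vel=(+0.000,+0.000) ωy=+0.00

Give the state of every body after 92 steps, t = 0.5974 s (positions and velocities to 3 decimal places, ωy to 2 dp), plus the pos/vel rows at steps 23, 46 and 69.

State at t = 0.5974 s:
  obj    pos=(+0.764,-0.151) vel=(+1.794,-0.541) ωy=+31.74

Key-timestep trajectory:
   step    t(s)  obj.x    obj.z    obj.vx   obj.vz 
     23  0.1494   +0.261  +0.000  +0.448  -0.135
     46  0.2987   +0.362  -0.030  +0.897  -0.271
     69  0.4481   +0.529  -0.080  +1.345  -0.406


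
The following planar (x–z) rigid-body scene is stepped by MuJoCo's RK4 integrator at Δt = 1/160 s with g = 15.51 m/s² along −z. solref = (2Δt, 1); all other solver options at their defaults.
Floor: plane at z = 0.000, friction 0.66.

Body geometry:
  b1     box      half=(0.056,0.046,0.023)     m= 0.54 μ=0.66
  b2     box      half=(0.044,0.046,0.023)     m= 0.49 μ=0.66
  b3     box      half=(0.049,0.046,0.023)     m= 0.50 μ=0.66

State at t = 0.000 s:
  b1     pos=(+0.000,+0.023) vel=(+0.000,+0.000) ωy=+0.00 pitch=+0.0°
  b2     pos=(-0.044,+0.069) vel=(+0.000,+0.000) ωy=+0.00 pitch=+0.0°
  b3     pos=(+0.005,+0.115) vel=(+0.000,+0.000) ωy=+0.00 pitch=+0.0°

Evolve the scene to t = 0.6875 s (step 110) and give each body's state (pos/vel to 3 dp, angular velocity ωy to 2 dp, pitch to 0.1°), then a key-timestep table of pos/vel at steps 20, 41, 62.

State at t = 0.6875 s:
  b1     pos=(+0.000,+0.023) vel=(+0.000,+0.000) ωy=+0.00 pitch=+0.0°
  b2     pos=(-0.044,+0.069) vel=(+0.000,+0.000) ωy=+0.00 pitch=-0.1°
  b3     pos=(+0.123,+0.023) vel=(+0.000,+0.000) ωy=+0.00 pitch=+180.0°

Key-timestep trajectory:
   step    t(s)  b1.x    b1.z    b1.vx   b1.vz   b2.x    b2.z    b2.vx   b2.vz   b3.x    b3.z    b3.vx   b3.vz 
     20  0.1250   +0.000  +0.023  +0.000  +0.000   -0.044  +0.069  -0.001  +0.000   +0.016  +0.109  +0.195  -0.161
     41  0.2563   +0.000  +0.023  -0.001  +0.000   -0.044  +0.069  -0.001  +0.000   +0.053  +0.095  +0.400  -0.165
     62  0.3875   +0.000  +0.023  +0.000  +0.000   -0.044  +0.069  +0.000  +0.000   +0.113  +0.043  +0.504  -1.199


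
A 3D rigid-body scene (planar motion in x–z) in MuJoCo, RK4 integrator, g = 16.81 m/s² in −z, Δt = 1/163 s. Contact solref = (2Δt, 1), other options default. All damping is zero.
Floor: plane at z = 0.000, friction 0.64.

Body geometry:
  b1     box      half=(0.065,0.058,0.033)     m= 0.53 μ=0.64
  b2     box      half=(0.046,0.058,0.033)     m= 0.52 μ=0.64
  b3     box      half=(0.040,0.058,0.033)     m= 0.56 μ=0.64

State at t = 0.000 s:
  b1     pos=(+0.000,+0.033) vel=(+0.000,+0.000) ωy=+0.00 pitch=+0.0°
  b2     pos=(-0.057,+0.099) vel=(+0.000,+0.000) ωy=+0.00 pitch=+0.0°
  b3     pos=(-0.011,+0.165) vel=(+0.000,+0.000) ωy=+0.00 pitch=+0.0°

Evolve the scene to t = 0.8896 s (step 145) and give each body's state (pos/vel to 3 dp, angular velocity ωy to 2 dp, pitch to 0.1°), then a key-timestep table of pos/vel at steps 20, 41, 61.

State at t = 0.8896 s:
  b1     pos=(+0.000,+0.033) vel=(+0.000,+0.000) ωy=+0.00 pitch=+0.0°
  b2     pos=(-0.057,+0.099) vel=(+0.000,+0.000) ωy=+0.00 pitch=+0.0°
  b3     pos=(+0.030,+0.106) vel=(+0.000,+0.000) ωy=+0.00 pitch=+90.0°

Key-timestep trajectory:
   step    t(s)  b1.x    b1.z    b1.vx   b1.vz   b2.x    b2.z    b2.vx   b2.vz   b3.x    b3.z    b3.vx   b3.vz 
     20  0.1227   +0.000  +0.033  +0.000  +0.000   -0.057  +0.099  +0.000  +0.000   -0.010  +0.165  +0.014  +0.000
     41  0.2515   +0.000  +0.033  +0.000  +0.000   -0.057  +0.099  -0.001  +0.000   -0.004  +0.164  +0.114  -0.024
     61  0.3742   +0.000  +0.033  +0.000  +0.000   -0.057  +0.099  +0.000  +0.001   +0.027  +0.127  +0.333  -0.982


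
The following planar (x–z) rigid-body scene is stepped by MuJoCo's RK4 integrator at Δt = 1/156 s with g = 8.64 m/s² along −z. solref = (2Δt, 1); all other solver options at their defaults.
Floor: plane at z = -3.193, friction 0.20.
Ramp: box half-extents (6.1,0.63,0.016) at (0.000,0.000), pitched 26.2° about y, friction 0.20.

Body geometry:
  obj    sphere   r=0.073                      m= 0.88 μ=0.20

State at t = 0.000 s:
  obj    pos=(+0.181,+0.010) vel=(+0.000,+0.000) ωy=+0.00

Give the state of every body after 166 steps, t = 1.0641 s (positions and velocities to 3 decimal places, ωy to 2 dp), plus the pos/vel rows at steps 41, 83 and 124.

State at t = 1.0641 s:
  obj    pos=(+1.565,-0.671) vel=(+2.602,-1.280) ωy=+39.71

Key-timestep trajectory:
   step    t(s)  obj.x    obj.z    obj.vx   obj.vz 
     41  0.2628   +0.266  -0.031  +0.643  -0.316
     83  0.5321   +0.527  -0.160  +1.301  -0.640
    124  0.7949   +0.954  -0.370  +1.944  -0.956


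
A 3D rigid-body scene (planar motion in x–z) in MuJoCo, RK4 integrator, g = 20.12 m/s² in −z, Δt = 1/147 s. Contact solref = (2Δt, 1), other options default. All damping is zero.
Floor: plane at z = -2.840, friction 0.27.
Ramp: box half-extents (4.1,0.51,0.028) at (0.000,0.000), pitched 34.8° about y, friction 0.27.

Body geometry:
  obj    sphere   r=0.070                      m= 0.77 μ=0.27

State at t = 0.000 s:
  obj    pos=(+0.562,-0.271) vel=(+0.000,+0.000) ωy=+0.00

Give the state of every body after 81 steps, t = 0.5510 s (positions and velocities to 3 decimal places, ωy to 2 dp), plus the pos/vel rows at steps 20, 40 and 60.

State at t = 0.5510 s:
  obj    pos=(+1.585,-0.982) vel=(+3.712,-2.580) ωy=+64.52

Key-timestep trajectory:
   step    t(s)  obj.x    obj.z    obj.vx   obj.vz 
     20  0.1361   +0.624  -0.315  +0.917  -0.637
     40  0.2721   +0.812  -0.445  +1.833  -1.274
     60  0.4082   +1.123  -0.661  +2.750  -1.911


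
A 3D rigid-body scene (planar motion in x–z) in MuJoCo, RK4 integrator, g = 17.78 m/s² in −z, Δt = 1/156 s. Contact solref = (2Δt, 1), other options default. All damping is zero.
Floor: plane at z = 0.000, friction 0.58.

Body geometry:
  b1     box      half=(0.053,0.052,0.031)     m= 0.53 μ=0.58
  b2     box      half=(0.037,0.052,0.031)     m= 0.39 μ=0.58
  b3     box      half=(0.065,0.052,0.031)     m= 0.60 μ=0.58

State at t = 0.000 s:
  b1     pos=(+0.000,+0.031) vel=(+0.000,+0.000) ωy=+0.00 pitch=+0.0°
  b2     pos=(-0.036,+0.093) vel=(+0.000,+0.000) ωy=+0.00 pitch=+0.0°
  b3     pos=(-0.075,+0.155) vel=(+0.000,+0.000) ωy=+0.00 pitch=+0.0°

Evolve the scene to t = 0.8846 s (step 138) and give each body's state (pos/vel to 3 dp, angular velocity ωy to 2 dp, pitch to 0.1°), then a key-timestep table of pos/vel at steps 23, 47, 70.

State at t = 0.8846 s:
  b1     pos=(+0.000,+0.031) vel=(+0.000,+0.000) ωy=+0.00 pitch=+0.0°
  b2     pos=(-0.098,+0.037) vel=(+0.000,+0.000) ωy=+0.00 pitch=-90.0°
  b3     pos=(-0.287,+0.031) vel=(+0.000,+0.000) ωy=+0.00 pitch=+180.0°

Key-timestep trajectory:
   step    t(s)  b1.x    b1.z    b1.vx   b1.vz   b2.x    b2.z    b2.vx   b2.vz   b3.x    b3.z    b3.vx   b3.vz 
     23  0.1474   +0.000  +0.031  +0.001  +0.000   -0.044  +0.096  -0.138  +0.037   -0.097  +0.146  -0.359  -0.189
     47  0.3013   +0.000  +0.031  +0.000  +0.000   -0.096  +0.045  -0.450  -1.303   -0.186  +0.064  -0.687  -0.144
     70  0.4487   +0.000  +0.031  +0.000  +0.000   -0.098  +0.037  +0.000  +0.000   -0.260  +0.057  -0.627  -0.463


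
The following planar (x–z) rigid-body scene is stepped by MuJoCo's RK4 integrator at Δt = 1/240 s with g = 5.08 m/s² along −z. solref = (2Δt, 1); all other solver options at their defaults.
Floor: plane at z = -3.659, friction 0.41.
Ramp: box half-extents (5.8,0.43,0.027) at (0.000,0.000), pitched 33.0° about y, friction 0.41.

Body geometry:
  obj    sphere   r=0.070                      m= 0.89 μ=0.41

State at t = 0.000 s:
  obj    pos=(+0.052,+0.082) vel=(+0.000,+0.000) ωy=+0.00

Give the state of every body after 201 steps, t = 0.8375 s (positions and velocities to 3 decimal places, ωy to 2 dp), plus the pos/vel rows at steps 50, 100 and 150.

State at t = 0.8375 s:
  obj    pos=(+0.633,-0.296) vel=(+1.388,-0.901) ωy=+23.64

Key-timestep trajectory:
   step    t(s)  obj.x    obj.z    obj.vx   obj.vz 
     50  0.2083   +0.088  +0.059  +0.345  -0.224
    100  0.4167   +0.196  -0.012  +0.691  -0.449
    150  0.6250   +0.376  -0.128  +1.036  -0.673


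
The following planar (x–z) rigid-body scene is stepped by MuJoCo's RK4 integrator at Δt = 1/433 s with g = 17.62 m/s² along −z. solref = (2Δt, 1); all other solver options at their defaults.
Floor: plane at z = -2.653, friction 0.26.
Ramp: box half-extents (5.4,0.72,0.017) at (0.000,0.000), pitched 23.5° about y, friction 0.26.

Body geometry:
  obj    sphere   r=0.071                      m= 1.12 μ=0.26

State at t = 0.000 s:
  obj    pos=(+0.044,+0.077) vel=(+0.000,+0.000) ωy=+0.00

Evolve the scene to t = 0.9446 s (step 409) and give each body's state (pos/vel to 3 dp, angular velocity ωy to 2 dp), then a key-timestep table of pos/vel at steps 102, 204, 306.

State at t = 0.9446 s:
  obj    pos=(+2.097,-0.816) vel=(+4.347,-1.890) ωy=+66.76

Key-timestep trajectory:
   step    t(s)  obj.x    obj.z    obj.vx   obj.vz 
    102  0.2356   +0.172  +0.021  +1.084  -0.471
    204  0.4711   +0.555  -0.145  +2.168  -0.943
    306  0.7067   +1.193  -0.423  +3.253  -1.414


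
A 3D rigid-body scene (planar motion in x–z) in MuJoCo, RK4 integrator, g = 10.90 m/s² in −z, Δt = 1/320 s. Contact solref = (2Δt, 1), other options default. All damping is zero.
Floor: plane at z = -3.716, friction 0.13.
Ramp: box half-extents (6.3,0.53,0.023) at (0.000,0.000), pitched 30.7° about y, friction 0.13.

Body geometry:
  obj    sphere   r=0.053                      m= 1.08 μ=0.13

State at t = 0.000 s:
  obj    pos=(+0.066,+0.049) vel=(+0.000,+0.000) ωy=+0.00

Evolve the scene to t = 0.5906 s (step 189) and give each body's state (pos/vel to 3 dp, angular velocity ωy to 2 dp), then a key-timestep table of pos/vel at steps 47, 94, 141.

State at t = 0.5906 s:
  obj    pos=(+0.718,-0.338) vel=(+2.202,-1.324) ωy=+33.84

Key-timestep trajectory:
   step    t(s)  obj.x    obj.z    obj.vx   obj.vz 
     47  0.1469   +0.106  +0.025  +0.545  -0.336
     94  0.2938   +0.227  -0.047  +1.100  -0.648
    141  0.4406   +0.429  -0.166  +1.655  -0.959


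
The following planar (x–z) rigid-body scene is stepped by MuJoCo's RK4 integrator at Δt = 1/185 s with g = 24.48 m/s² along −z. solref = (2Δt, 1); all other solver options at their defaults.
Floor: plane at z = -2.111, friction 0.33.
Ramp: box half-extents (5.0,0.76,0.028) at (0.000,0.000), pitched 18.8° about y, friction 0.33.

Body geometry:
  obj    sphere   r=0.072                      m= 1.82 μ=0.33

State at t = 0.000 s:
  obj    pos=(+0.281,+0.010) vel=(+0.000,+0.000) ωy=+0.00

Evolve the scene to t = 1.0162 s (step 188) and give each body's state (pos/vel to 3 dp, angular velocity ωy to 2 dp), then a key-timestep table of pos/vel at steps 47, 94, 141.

State at t = 1.0162 s:
  obj    pos=(+3.036,-0.928) vel=(+5.421,-1.845) ωy=+79.52

Key-timestep trajectory:
   step    t(s)  obj.x    obj.z    obj.vx   obj.vz 
     47  0.2541   +0.453  -0.049  +1.355  -0.461
     94  0.5081   +0.970  -0.225  +2.711  -0.923
    141  0.7622   +1.830  -0.518  +4.066  -1.384


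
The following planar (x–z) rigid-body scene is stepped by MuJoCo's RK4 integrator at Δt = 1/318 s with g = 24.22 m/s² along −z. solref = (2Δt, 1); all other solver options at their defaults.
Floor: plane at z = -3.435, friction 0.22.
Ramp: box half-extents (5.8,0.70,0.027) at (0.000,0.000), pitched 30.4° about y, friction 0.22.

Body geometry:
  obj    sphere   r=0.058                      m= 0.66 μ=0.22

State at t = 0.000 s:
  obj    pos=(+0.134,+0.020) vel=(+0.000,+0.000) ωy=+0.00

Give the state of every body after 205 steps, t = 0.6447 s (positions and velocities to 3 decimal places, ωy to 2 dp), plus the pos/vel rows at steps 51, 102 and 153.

State at t = 0.6447 s:
  obj    pos=(+1.703,-0.901) vel=(+4.868,-2.856) ωy=+97.28

Key-timestep trajectory:
   step    t(s)  obj.x    obj.z    obj.vx   obj.vz 
     51  0.1604   +0.231  -0.037  +1.211  -0.711
    102  0.3208   +0.523  -0.208  +2.422  -1.421
    153  0.4811   +1.008  -0.493  +3.633  -2.132


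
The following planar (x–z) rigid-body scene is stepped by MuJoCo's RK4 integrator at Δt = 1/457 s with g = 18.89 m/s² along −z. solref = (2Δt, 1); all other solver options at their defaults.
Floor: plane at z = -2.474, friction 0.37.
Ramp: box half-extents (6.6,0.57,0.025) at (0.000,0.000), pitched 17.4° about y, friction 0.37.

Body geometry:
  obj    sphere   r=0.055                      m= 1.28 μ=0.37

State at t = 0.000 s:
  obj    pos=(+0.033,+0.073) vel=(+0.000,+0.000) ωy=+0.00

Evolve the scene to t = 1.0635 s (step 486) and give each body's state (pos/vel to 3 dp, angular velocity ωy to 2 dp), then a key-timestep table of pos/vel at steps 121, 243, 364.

State at t = 1.0635 s:
  obj    pos=(+2.210,-0.609) vel=(+4.095,-1.283) ωy=+78.01

Key-timestep trajectory:
   step    t(s)  obj.x    obj.z    obj.vx   obj.vz 
    121  0.2648   +0.168  +0.031  +1.019  -0.319
    243  0.5317   +0.577  -0.097  +2.047  -0.642
    364  0.7965   +1.255  -0.309  +3.067  -0.961


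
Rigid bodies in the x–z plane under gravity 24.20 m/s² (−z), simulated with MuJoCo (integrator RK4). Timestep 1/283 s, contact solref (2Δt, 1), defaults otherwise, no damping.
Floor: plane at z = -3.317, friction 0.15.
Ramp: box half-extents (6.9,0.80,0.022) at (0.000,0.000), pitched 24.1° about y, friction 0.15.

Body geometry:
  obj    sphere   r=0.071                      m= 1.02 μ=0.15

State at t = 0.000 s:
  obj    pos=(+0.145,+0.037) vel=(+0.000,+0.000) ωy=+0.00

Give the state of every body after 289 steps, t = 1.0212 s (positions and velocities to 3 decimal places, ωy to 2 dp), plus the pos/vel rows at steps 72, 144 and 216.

State at t = 1.0212 s:
  obj    pos=(+3.505,-1.466) vel=(+6.580,-2.943) ωy=+101.50

Key-timestep trajectory:
   step    t(s)  obj.x    obj.z    obj.vx   obj.vz 
     72  0.2544   +0.354  -0.056  +1.640  -0.733
    144  0.5088   +0.979  -0.336  +3.279  -1.467
    216  0.7633   +2.022  -0.803  +4.918  -2.200
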